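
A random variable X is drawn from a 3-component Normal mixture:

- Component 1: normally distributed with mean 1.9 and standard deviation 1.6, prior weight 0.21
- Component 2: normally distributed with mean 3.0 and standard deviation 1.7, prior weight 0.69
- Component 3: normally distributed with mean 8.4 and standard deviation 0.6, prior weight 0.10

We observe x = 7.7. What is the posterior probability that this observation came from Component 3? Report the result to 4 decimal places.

P(component k | x) = π_k·f_k(x) / marginal(x), where marginal(x) = Σ_j π_j·f_j(x).
Evaluate each component's likelihood at the observed value:
  p_1 = 0.000349413
  p_2 = 0.00513659
  p_3 = 0.336664
Unnormalised posteriors:
  π_1·p_1 = 0.21 × 0.000349413 = 7.33768e-05
  π_2·p_2 = 0.69 × 0.00513659 = 0.00354425
  π_3·p_3 = 0.10 × 0.336664 = 0.0336664
Denominator: 7.33768e-05 + 0.00354425 + 0.0336664 = 0.0372841
P(Component 3 | 7.7) ≈ 0.9030

0.9030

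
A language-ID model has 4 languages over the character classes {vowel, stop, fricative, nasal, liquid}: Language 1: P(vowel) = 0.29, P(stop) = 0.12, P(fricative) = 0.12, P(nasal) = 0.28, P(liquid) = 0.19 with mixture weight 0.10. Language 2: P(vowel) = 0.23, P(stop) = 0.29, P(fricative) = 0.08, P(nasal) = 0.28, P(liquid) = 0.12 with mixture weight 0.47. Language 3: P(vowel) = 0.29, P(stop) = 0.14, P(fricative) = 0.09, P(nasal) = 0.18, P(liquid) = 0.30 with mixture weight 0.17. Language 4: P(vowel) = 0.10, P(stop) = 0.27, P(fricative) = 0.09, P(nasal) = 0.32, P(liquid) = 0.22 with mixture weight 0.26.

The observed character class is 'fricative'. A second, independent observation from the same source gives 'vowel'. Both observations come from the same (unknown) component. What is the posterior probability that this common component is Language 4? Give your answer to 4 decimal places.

0.1238

The responsibility of component k is P(Z=k) f_k(x) divided by Σ_j P(Z=j) f_j(x).
Since both observations come from the same component, the likelihood for component k is f_k(x₁)·f_k(x₂).
  p_1 = [0.12] × [0.29] = 0.0348
  p_2 = [0.08] × [0.23] = 0.0184
  p_3 = [0.09] × [0.29] = 0.0261
  p_4 = [0.09] × [0.1] = 0.009
Prior × likelihood for each component:
  P(Z=1)·p_1 = 0.10 × 0.0348 = 0.00348
  P(Z=2)·p_2 = 0.47 × 0.0184 = 0.008648
  P(Z=3)·p_3 = 0.17 × 0.0261 = 0.004437
  P(Z=4)·p_4 = 0.26 × 0.009 = 0.00234
Marginal: 0.00348 + 0.008648 + 0.004437 + 0.00234 = 0.018905
P(Language 4 | x₁,x₂) ≈ 0.1238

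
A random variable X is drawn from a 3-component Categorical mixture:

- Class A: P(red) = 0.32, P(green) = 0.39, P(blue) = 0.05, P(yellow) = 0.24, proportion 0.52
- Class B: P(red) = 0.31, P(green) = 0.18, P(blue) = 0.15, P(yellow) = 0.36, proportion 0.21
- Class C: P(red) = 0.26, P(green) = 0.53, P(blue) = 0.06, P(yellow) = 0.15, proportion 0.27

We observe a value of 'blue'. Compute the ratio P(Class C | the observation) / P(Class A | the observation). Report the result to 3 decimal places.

Only the two components matter; the odds are (P(Z=i) f_i(x)) / (P(Z=j) f_j(x)).
Evaluate each component's likelihood at the observed value:
  L_A = P(blue | comp) = 0.05
  L_B = P(blue | comp) = 0.15
  L_C = P(blue | comp) = 0.06
Odds = (0.27/0.52) × (0.06/0.05) = 0.519231 × 1.2 ≈ 0.623

0.623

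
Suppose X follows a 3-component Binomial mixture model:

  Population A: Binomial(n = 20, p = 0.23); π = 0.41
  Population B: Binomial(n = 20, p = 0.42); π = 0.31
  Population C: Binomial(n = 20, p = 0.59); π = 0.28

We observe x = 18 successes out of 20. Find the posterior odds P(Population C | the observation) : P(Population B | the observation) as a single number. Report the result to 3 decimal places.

Posterior odds = (w_i f_i(x)) / (w_j f_j(x)); the normalising sum cancels.
Component likelihoods at x = 18 successes out of 20:
  p_A = C(20,18)·0.23^18·0.77^2 = 190·3.24415e-12·0.5929 = 3.65457e-10
  p_B = C(20,18)·0.42^18·0.58^2 = 190·1.65382e-07·0.3364 = 1.05705e-05
  p_C = C(20,18)·0.59^18·0.41^2 = 190·7.50475e-05·0.1681 = 0.00239694
Posterior odds = (w_C·p_C) / (w_B·p_B) = (0.28·0.00239694) / (0.31·1.05705e-05) = 0.000671144 / 3.27686e-06 ≈ 204.813

204.813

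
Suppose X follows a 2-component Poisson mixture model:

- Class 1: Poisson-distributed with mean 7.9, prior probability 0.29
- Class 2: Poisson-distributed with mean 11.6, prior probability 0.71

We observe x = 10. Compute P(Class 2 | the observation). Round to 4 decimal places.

Apply Bayes' rule: the posterior for each component is proportional to its prior times its likelihood at x.
Poisson probabilities:
  f_1 = e^(−7.9)·7.9^10/10! = 0.0967345
  f_2 = e^(−11.6)·11.6^10/10! = 0.11143
Unnormalised posteriors:
  π_1·f_1 = 0.29 × 0.0967345 = 0.028053
  π_2·f_2 = 0.71 × 0.11143 = 0.0791151
Denominator: 0.028053 + 0.0791151 = 0.107168
P(Class 2 | data) = 0.0791151 / 0.107168 ≈ 0.7382

0.7382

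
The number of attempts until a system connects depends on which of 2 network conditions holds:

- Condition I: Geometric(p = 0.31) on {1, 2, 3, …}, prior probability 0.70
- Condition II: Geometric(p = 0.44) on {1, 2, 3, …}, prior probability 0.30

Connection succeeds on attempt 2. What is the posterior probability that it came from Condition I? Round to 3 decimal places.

0.669

The responsibility of component k is P(Z=k) f_k(x) divided by Σ_j P(Z=j) f_j(x).
Component likelihoods at x = 2:
  f_I = 0.31·(1−0.31)^1 = 0.31·0.69 = 0.2139
  f_II = 0.44·(1−0.44)^1 = 0.44·0.56 = 0.2464
Unnormalised posteriors:
  P(Z=I)·f_I = 0.70 × 0.2139 = 0.14973
  P(Z=II)·f_II = 0.30 × 0.2464 = 0.07392
Sum: 0.14973 + 0.07392 = 0.22365
Responsibility of Condition I: 0.14973 / 0.22365 ≈ 0.669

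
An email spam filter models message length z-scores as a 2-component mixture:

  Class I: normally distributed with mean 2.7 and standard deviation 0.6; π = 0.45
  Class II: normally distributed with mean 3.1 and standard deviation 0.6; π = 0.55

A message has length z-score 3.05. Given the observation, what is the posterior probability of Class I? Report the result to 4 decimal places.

0.4092

Posterior ∝ prior × likelihood, so P(k | x) ∝ w_k f_k(x); normalise over all components.
Evaluate each component's likelihood at the observed value:
  L_I = (1/(0.6·√(2π)))·exp(−(3.05−2.7)²/(2·0.6²)) = 0.664904·exp(-0.17014) = 0.560878
  L_II = (1/(0.6·√(2π)))·exp(−(3.05−3.1)²/(2·0.6²)) = 0.664904·exp(-0.00347) = 0.662599
Unnormalised posteriors:
  w_I·L_I = 0.45 × 0.560878 = 0.252395
  w_II·L_II = 0.55 × 0.662599 = 0.36443
Denominator: 0.252395 + 0.36443 = 0.616825
P(Class I | x) = 0.252395 / 0.616825 ≈ 0.4092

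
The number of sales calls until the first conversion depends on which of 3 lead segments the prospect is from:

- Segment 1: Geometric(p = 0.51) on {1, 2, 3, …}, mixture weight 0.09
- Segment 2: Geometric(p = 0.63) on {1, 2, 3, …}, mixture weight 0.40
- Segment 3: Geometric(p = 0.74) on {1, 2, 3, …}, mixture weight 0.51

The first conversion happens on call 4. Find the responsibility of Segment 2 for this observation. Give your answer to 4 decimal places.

0.5147

By Bayes' theorem, P(k | x) = P(Z=k) f_k(x) / Σ_j P(Z=j) f_j(x).
Geometric probabilities:
  L_1 = 0.060001
  L_2 = 0.0319114
  L_3 = 0.0130062
Weight by the priors:
  P(Z=1)·L_1 = 0.09 × 0.060001 = 0.00540009
  P(Z=2)·L_2 = 0.40 × 0.0319114 = 0.0127646
  P(Z=3)·L_3 = 0.51 × 0.0130062 = 0.00663318
Denominator: 0.00540009 + 0.0127646 + 0.00663318 = 0.0247978
P(Segment 2 | x) ≈ 0.5147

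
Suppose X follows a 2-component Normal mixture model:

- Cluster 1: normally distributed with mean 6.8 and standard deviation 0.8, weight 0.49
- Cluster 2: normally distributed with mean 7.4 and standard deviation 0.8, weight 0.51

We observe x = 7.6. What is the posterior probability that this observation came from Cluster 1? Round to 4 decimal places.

0.3755

By Bayes' theorem, P(k | x) = w_k f_k(x) / Σ_j w_j f_j(x).
Normal densities:
  f_1 = (1/(0.8·√(2π)))·exp(−(7.6−6.8)²/(2·0.8²)) = 0.498678·exp(-0.50000) = 0.302463
  f_2 = (1/(0.8·√(2π)))·exp(−(7.6−7.4)²/(2·0.8²)) = 0.498678·exp(-0.03125) = 0.483335
Unnormalised posteriors:
  w_1·f_1 = 0.49 × 0.302463 = 0.148207
  w_2·f_2 = 0.51 × 0.483335 = 0.246501
Evidence: 0.148207 + 0.246501 = 0.394708
P(Cluster 1 | data) ≈ 0.3755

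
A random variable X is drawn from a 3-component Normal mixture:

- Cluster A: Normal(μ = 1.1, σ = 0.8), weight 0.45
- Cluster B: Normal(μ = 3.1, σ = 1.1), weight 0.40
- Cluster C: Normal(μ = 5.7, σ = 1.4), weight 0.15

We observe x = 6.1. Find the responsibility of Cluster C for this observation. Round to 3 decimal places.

0.921

Apply Bayes' rule: the posterior for each component is proportional to its prior times its likelihood at x.
Normal densities:
  L_A = (1/(0.8·√(2π)))·exp(−(6.1−1.1)²/(2·0.8²)) = 0.498678·exp(-19.53125) = 1.6425e-09
  L_B = (1/(1.1·√(2π)))·exp(−(6.1−3.1)²/(2·1.1²)) = 0.362675·exp(-3.71901) = 0.00879777
  L_C = (1/(1.4·√(2π)))·exp(−(6.1−5.7)²/(2·1.4²)) = 0.284959·exp(-0.04082) = 0.273562
Prior × likelihood for each component:
  π_A·L_A = 0.45 × 1.6425e-09 = 7.39126e-10
  π_B·L_B = 0.40 × 0.00879777 = 0.00351911
  π_C·L_C = 0.15 × 0.273562 = 0.0410343
Normaliser: 7.39126e-10 + 0.00351911 + 0.0410343 = 0.0445534
So the posterior for Cluster C is 0.0410343 / 0.0445534 ≈ 0.921.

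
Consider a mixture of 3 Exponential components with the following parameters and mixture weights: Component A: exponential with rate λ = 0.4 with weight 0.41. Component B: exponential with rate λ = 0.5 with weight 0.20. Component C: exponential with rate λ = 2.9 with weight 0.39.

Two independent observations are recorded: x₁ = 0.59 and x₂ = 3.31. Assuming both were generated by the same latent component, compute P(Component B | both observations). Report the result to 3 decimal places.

Apply Bayes' rule: the posterior for each component is proportional to its prior times its likelihood at x.
Since both observations come from the same component, the likelihood for component k is f_k(x₁)·f_k(x₂).
  p_A = [0.315912] × [0.106428] = 0.0336218
  p_B = [0.372266] × [0.095546] = 0.0355685
  p_C = [0.523987] × [0.00019661] = 0.000103021
Prior × likelihood for each component:
  w_A·p_A = 0.41 × 0.0336218 = 0.0137849
  w_B·p_B = 0.20 × 0.0355685 = 0.0071137
  w_C·p_C = 0.39 × 0.000103021 = 4.01782e-05
Normaliser: 0.0137849 + 0.0071137 + 4.01782e-05 = 0.0209388
P(Component B | x₁, x₂) = 0.0071137 / 0.0209388 ≈ 0.340

0.340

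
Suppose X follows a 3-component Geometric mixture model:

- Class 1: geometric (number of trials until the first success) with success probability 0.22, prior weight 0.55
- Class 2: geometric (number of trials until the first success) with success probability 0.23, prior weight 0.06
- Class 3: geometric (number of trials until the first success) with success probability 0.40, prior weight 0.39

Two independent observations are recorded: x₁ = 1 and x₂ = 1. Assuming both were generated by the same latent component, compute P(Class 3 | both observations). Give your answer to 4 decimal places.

0.6768

The responsibility of component k is w_k f_k(x) divided by Σ_j w_j f_j(x).
Since both observations come from the same component, the likelihood for component k is f_k(x₁)·f_k(x₂).
  p_1 = [0.22·(1−0.22)^0 = 0.22·1 = 0.22] × [0.22] = 0.0484
  p_2 = [0.23·(1−0.23)^0 = 0.23·1 = 0.23] × [0.23] = 0.0529
  p_3 = [0.40·(1−0.40)^0 = 0.40·1 = 0.4] × [0.4] = 0.16
Prior × likelihood for each component:
  w_1·p_1 = 0.55 × 0.0484 = 0.02662
  w_2·p_2 = 0.06 × 0.0529 = 0.003174
  w_3·p_3 = 0.39 × 0.16 = 0.0624
Evidence: 0.02662 + 0.003174 + 0.0624 = 0.092194
So the posterior for Class 3 is 0.0624 / 0.092194 ≈ 0.6768.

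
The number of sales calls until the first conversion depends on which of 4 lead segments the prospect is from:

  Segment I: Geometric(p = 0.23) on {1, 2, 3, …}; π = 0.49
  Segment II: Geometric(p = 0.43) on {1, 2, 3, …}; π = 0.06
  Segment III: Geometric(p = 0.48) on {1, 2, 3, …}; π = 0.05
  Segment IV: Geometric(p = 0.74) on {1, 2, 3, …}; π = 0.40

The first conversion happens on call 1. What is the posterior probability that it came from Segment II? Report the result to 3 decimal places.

0.056

By Bayes' theorem, P(k | x) = π_k f_k(x) / Σ_j π_j f_j(x).
Evaluate each component's likelihood at the observed value:
  L_I = 0.23·(1−0.23)^0 = 0.23·1 = 0.23
  L_II = 0.43·(1−0.43)^0 = 0.43·1 = 0.43
  L_III = 0.48·(1−0.48)^0 = 0.48·1 = 0.48
  L_IV = 0.74·(1−0.74)^0 = 0.74·1 = 0.74
Unnormalised posteriors:
  π_I·L_I = 0.49 × 0.23 = 0.1127
  π_II·L_II = 0.06 × 0.43 = 0.0258
  π_III·L_III = 0.05 × 0.48 = 0.024
  π_IV·L_IV = 0.40 × 0.74 = 0.296
Sum: 0.1127 + 0.0258 + 0.024 + 0.296 = 0.4585
P(Segment II | x) ≈ 0.056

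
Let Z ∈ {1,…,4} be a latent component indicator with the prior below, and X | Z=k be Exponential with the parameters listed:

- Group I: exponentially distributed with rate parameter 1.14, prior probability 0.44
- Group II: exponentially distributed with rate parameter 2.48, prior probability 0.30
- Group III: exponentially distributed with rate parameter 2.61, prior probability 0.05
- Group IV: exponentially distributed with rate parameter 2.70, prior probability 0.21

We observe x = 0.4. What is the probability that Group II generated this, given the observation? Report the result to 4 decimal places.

P(component k | x) = π_k·f_k(x) / marginal(x), where marginal(x) = Σ_j π_j·f_j(x).
Exponential densities:
  L_I = 1.14·e^(−1.14·0.4) = 1.14·e^(−0.4560) = 0.722548
  L_II = 2.48·e^(−2.48·0.4) = 2.48·e^(−0.9920) = 0.919669
  L_III = 2.61·e^(−2.61·0.4) = 2.61·e^(−1.0440) = 0.918834
  L_IV = 2.70·e^(−2.70·0.4) = 2.70·e^(−1.0800) = 0.916908
Multiply by the mixture weights:
  π_I·L_I = 0.44 × 0.722548 = 0.317921
  π_II·L_II = 0.30 × 0.919669 = 0.275901
  π_III·L_III = 0.05 × 0.918834 = 0.0459417
  π_IV·L_IV = 0.21 × 0.916908 = 0.192551
Sum: 0.317921 + 0.275901 + 0.0459417 + 0.192551 = 0.832314
P(Group II | data) ≈ 0.3315

0.3315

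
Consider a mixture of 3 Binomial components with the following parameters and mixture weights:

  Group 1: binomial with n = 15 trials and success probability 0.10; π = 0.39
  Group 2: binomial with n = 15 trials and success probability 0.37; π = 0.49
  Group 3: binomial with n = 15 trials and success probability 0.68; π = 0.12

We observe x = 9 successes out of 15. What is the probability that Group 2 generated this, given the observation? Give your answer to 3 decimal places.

0.498

The responsibility of component k is w_k f_k(x) divided by Σ_j w_j f_j(x).
Evaluate each component's likelihood at the observed value:
  L_1 = 2.65986e-06
  L_2 = 0.0406689
  L_3 = 0.167064
Weight by the priors:
  w_1·L_1 = 0.39 × 2.65986e-06 = 1.03735e-06
  w_2·L_2 = 0.49 × 0.0406689 = 0.0199278
  w_3·L_3 = 0.12 × 0.167064 = 0.0200477
Marginal: 1.03735e-06 + 0.0199278 + 0.0200477 = 0.0399766
P(Group 2 | x) = 0.0199278 / 0.0399766 ≈ 0.498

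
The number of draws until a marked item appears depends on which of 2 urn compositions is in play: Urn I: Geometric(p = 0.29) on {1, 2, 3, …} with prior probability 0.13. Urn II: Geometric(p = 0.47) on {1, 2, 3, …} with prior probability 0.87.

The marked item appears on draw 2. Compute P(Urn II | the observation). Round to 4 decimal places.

Posterior ∝ prior × likelihood, so P(k | x) ∝ π_k f_k(x); normalise over all components.
Evaluate each component's likelihood at the observed value:
  f_I = 0.2059
  f_II = 0.2491
Weight by the priors:
  π_I·f_I = 0.13 × 0.2059 = 0.026767
  π_II·f_II = 0.87 × 0.2491 = 0.216717
Normaliser: 0.026767 + 0.216717 = 0.243484
P(Urn II | data) = 0.216717 / 0.243484 ≈ 0.8901

0.8901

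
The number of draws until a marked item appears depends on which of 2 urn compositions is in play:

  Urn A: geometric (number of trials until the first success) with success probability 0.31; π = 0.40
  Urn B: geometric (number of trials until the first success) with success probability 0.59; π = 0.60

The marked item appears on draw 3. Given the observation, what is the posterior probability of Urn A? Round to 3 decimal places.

By Bayes' theorem, P(k | x) = π_k f_k(x) / Σ_j π_j f_j(x).
Component likelihoods at x = 3:
  f_A = 0.31·(1−0.31)^2 = 0.31·0.4761 = 0.147591
  f_B = 0.59·(1−0.59)^2 = 0.59·0.1681 = 0.099179
Unnormalised posteriors:
  π_A·f_A = 0.40 × 0.147591 = 0.0590364
  π_B·f_B = 0.60 × 0.099179 = 0.0595074
Denominator: 0.0590364 + 0.0595074 = 0.118544
P(Urn A | data) ≈ 0.498

0.498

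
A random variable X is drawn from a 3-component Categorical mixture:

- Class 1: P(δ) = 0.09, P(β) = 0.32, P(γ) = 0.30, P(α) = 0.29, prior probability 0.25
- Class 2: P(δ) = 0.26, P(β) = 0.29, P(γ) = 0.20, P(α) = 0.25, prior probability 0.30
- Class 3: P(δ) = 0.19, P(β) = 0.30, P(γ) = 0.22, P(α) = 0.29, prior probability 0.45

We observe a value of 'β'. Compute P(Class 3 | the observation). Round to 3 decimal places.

Apply Bayes' rule: the posterior for each component is proportional to its prior times its likelihood at x.
Component likelihoods at x = 'β':
  f_1 = P(β | comp) = 0.32
  f_2 = P(β | comp) = 0.29
  f_3 = P(β | comp) = 0.30
Prior × likelihood for each component:
  P(Z=1)·f_1 = 0.25 × 0.32 = 0.08
  P(Z=2)·f_2 = 0.30 × 0.29 = 0.087
  P(Z=3)·f_3 = 0.45 × 0.3 = 0.135
Marginal: 0.08 + 0.087 + 0.135 = 0.302
P(Class 3 | the observation) ≈ 0.447

0.447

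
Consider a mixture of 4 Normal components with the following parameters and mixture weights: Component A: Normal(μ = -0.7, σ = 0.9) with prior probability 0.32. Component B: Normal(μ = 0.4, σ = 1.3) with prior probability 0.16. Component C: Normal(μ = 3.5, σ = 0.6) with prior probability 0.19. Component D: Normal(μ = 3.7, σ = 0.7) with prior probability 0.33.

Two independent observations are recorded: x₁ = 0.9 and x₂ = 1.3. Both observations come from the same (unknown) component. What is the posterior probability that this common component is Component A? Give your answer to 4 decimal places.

The responsibility of component k is P(Z=k) f_k(x) divided by Σ_j P(Z=j) f_j(x).
Since both observations come from the same component, the likelihood for component k is f_k(x₁)·f_k(x₂).
  f_A = [0.0912799] × [0.0375263] = 0.00342539
  f_B = [0.285] × [0.241485] = 0.0688232
  f_C = [5.56181e-05] × [0.000800451] = 4.45196e-08
  f_D = [0.000191186] × [0.0015967] = 3.05267e-07
Multiply by the mixture weights:
  P(Z=A)·f_A = 0.32 × 0.00342539 = 0.00109613
  P(Z=B)·f_B = 0.16 × 0.0688232 = 0.0110117
  P(Z=C)·f_C = 0.19 × 4.45196e-08 = 8.45872e-09
  P(Z=D)·f_D = 0.33 × 3.05267e-07 = 1.00738e-07
Denominator: 0.00109613 + 0.0110117 + 8.45872e-09 + 1.00738e-07 = 0.0121079
So the posterior for Component A is 0.00109613 / 0.0121079 ≈ 0.0905.

0.0905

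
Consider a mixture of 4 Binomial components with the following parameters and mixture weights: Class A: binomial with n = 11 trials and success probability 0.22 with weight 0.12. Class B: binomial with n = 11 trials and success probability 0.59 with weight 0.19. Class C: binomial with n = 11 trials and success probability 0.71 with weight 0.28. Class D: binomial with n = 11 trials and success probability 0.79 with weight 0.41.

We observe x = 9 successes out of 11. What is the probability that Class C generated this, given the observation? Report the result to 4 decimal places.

P(component k | x) = P(Z=k)·f_k(x) / marginal(x), where marginal(x) = Σ_j P(Z=j)·f_j(x).
Binomial probabilities:
  L_A = C(11,9)·0.22^9·0.78^2 = 55·1.20727e-06·0.6084 = 4.03976e-05
  L_B = C(11,9)·0.59^9·0.41^2 = 55·0.008663·0.1681 = 0.0800937
  L_C = C(11,9)·0.71^9·0.29^2 = 55·0.0458485·0.0841 = 0.212072
  L_D = C(11,9)·0.79^9·0.21^2 = 55·0.119852·0.0441 = 0.2907
Unnormalised posteriors:
  P(Z=A)·L_A = 0.12 × 4.03976e-05 = 4.84772e-06
  P(Z=B)·L_B = 0.19 × 0.0800937 = 0.0152178
  P(Z=C)·L_C = 0.28 × 0.212072 = 0.0593802
  P(Z=D)·L_D = 0.41 × 0.2907 = 0.119187
Marginal: 4.84772e-06 + 0.0152178 + 0.0593802 + 0.119187 = 0.19379
P(Class C | x) ≈ 0.3064

0.3064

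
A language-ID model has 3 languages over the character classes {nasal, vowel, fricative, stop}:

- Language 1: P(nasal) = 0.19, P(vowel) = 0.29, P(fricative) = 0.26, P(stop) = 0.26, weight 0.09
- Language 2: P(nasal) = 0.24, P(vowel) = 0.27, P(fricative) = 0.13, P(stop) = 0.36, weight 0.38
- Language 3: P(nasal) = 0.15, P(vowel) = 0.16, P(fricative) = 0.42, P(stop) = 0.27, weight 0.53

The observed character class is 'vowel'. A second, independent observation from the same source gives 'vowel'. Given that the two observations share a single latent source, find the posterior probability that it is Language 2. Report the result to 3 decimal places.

0.567

The responsibility of component k is P(Z=k) f_k(x) divided by Σ_j P(Z=j) f_j(x).
Since both observations come from the same component, the likelihood for component k is f_k(x₁)·f_k(x₂).
  p_1 = [0.29] × [0.29] = 0.0841
  p_2 = [0.27] × [0.27] = 0.0729
  p_3 = [0.16] × [0.16] = 0.0256
Weight by the priors:
  P(Z=1)·p_1 = 0.09 × 0.0841 = 0.007569
  P(Z=2)·p_2 = 0.38 × 0.0729 = 0.027702
  P(Z=3)·p_3 = 0.53 × 0.0256 = 0.013568
Marginal: 0.007569 + 0.027702 + 0.013568 = 0.048839
P(Language 2 | x₁, x₂) ≈ 0.567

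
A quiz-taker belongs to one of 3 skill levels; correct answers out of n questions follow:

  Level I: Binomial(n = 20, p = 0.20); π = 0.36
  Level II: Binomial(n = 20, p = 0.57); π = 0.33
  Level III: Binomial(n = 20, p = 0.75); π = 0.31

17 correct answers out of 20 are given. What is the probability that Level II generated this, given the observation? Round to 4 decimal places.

Posterior ∝ prior × likelihood, so P(k | x) ∝ π_k f_k(x); normalise over all components.
Component likelihoods at x = 17 correct answers out of 20:
  f_I = 7.65041e-10
  f_II = 0.00641479
  f_III = 0.133896
Prior × likelihood for each component:
  π_I·f_I = 0.36 × 7.65041e-10 = 2.75415e-10
  π_II·f_II = 0.33 × 0.00641479 = 0.00211688
  π_III·f_III = 0.31 × 0.133896 = 0.0415076
Normaliser: 2.75415e-10 + 0.00211688 + 0.0415076 = 0.0436245
P(Level II | x) ≈ 0.0485

0.0485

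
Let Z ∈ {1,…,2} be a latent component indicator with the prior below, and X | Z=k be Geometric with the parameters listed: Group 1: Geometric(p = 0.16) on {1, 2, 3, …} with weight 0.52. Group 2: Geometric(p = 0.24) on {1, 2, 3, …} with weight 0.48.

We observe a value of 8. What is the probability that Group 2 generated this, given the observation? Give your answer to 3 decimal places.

The responsibility of component k is P(Z=k) f_k(x) divided by Σ_j P(Z=j) f_j(x).
Component likelihoods at x = 8:
  f_1 = 0.0472145
  f_2 = 0.0351485
Unnormalised posteriors:
  P(Z=1)·f_1 = 0.52 × 0.0472145 = 0.0245515
  P(Z=2)·f_2 = 0.48 × 0.0351485 = 0.0168713
Sum: 0.0245515 + 0.0168713 = 0.0414228
P(Group 2 | data) = 0.0168713 / 0.0414228 ≈ 0.407

0.407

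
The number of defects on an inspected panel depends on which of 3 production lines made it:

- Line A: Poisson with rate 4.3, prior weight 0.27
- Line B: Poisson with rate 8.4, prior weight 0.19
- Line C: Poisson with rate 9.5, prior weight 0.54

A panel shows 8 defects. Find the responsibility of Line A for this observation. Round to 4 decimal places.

By Bayes' theorem, P(k | x) = w_k f_k(x) / Σ_j w_j f_j(x).
Component likelihoods at x = 8 defects:
  L_A = e^(−4.3)·4.3^8/8! = 0.0393333
  L_B = e^(−8.4)·8.4^8/8! = 0.138242
  L_C = e^(−9.5)·9.5^8/8! = 0.12316
Weight by the priors:
  w_A·L_A = 0.27 × 0.0393333 = 0.01062
  w_B·L_B = 0.19 × 0.138242 = 0.026266
  w_C·L_C = 0.54 × 0.12316 = 0.0665066
Marginal: 0.01062 + 0.026266 + 0.0665066 = 0.103393
So the posterior for Line A is 0.01062 / 0.103393 ≈ 0.1027.

0.1027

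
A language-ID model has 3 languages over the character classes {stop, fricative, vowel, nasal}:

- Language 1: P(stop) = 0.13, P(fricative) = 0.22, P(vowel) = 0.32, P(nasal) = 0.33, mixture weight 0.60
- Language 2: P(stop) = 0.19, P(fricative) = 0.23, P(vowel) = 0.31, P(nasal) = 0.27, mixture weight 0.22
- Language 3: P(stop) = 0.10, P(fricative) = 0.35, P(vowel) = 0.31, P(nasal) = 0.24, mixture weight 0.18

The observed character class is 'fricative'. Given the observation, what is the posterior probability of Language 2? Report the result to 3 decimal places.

Posterior ∝ prior × likelihood, so P(k | x) ∝ P(Z=k) f_k(x); normalise over all components.
Categorical probabilities:
  p_1 = 0.22
  p_2 = 0.23
  p_3 = 0.35
Multiply by the mixture weights:
  P(Z=1)·p_1 = 0.60 × 0.22 = 0.132
  P(Z=2)·p_2 = 0.22 × 0.23 = 0.0506
  P(Z=3)·p_3 = 0.18 × 0.35 = 0.063
Denominator: 0.132 + 0.0506 + 0.063 = 0.2456
P(Language 2 | 'fricative') ≈ 0.206

0.206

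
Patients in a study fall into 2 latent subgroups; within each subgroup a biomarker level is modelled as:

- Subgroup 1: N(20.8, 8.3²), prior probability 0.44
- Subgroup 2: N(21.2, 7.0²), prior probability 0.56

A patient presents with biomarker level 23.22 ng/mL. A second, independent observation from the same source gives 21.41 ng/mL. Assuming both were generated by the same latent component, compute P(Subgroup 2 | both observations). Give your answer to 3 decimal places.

0.642

P(component k | x) = π_k·f_k(x) / marginal(x), where marginal(x) = Σ_j π_j·f_j(x).
Since both observations come from the same component, the likelihood for component k is f_k(x₁)·f_k(x₂).
  L_1 = [(1/(8.3·√(2π)))·exp(−(23.22−20.8)²/(2·8.3²)) = 0.048065·exp(-0.04251) = 0.0460651] × [0.0479357] = 0.00220816
  L_2 = [(1/(7.0·√(2π)))·exp(−(23.22−21.2)²/(2·7.0²)) = 0.056992·exp(-0.04164) = 0.0546675] × [0.0569661] = 0.0031142
Weight by the priors:
  π_1·L_1 = 0.44 × 0.00220816 = 0.000971592
  π_2·L_2 = 0.56 × 0.0031142 = 0.00174395
Sum: 0.000971592 + 0.00174395 = 0.00271554
P(Subgroup 2 | x₁,x₂) ≈ 0.642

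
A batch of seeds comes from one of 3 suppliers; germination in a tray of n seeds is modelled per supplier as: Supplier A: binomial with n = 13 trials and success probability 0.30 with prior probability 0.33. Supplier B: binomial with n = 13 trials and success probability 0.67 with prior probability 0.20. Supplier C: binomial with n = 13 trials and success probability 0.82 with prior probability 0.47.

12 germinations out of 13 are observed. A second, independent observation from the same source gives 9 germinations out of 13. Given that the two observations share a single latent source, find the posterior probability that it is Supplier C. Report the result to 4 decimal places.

0.8876

Posterior ∝ prior × likelihood, so P(k | x) ∝ π_k f_k(x); normalise over all components.
Since both observations come from the same component, the likelihood for component k is f_k(x₁)·f_k(x₂).
  f_A = [C(13,12)·0.30^12·0.70^1 = 13·5.31441e-07·0.7 = 4.83611e-06] × [0.00337901] = 1.63413e-08
  f_B = [C(13,12)·0.67^12·0.33^1 = 13·0.00818272·0.33 = 0.0351039] × [0.230693] = 0.00809823
  f_C = [C(13,12)·0.82^12·0.18^1 = 13·0.0924201·0.18 = 0.216263] × [0.125812] = 0.0272084
Prior × likelihood for each component:
  π_A·f_A = 0.33 × 1.63413e-08 = 5.39262e-09
  π_B·f_B = 0.20 × 0.00809823 = 0.00161965
  π_C·f_C = 0.47 × 0.0272084 = 0.0127879
Normaliser: 5.39262e-09 + 0.00161965 + 0.0127879 = 0.0144076
Responsibility of Supplier C: 0.0127879 / 0.0144076 ≈ 0.8876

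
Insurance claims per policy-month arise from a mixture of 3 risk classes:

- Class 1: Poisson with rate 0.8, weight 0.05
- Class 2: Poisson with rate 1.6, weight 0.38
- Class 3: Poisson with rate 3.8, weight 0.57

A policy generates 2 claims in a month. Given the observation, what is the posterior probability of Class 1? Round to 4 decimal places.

0.0364

By Bayes' theorem, P(k | x) = π_k f_k(x) / Σ_j π_j f_j(x).
Component likelihoods at x = 2 claims:
  p_1 = 0.143785
  p_2 = 0.258428
  p_3 = 0.161517
Unnormalised posteriors:
  π_1·p_1 = 0.05 × 0.143785 = 0.00718926
  π_2·p_2 = 0.38 × 0.258428 = 0.0982025
  π_3·p_3 = 0.57 × 0.161517 = 0.0920647
Evidence: 0.00718926 + 0.0982025 + 0.0920647 = 0.197456
P(Class 1 | 2 claims) = 0.00718926 / 0.197456 ≈ 0.0364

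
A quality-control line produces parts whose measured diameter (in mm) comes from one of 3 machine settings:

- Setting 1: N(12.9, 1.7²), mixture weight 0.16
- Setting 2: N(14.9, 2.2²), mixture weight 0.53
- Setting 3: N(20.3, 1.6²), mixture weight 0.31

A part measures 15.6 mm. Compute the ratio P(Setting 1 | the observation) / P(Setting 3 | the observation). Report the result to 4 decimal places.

Only the two components matter; the odds are (w_i f_i(x)) / (w_j f_j(x)).
Evaluate each component's likelihood at the observed value:
  L_1 = (1/(1.7·√(2π)))·exp(−(15.6−12.9)²/(2·1.7²)) = 0.234672·exp(-1.26125) = 0.0664828
  L_2 = (1/(2.2·√(2π)))·exp(−(15.6−14.9)²/(2·2.2²)) = 0.181337·exp(-0.05062) = 0.172387
  L_3 = (1/(1.6·√(2π)))·exp(−(15.6−20.3)²/(2·1.6²)) = 0.249339·exp(-4.31445) = 0.00333462
Odds = (0.16/0.31) × (0.0664828/0.00333462) = 0.516129 × 19.9371 ≈ 10.2901

10.2901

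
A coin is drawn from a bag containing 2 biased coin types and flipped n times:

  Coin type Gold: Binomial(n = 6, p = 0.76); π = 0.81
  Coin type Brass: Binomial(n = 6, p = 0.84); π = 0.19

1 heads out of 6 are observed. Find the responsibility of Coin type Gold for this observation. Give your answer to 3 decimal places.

0.967

The responsibility of component k is P(Z=k) f_k(x) divided by Σ_j P(Z=j) f_j(x).
Binomial probabilities:
  f_Gold = 0.00363096
  f_Brass = 0.000528482
Multiply by the mixture weights:
  P(Z=Gold)·f_Gold = 0.81 × 0.00363096 = 0.00294107
  P(Z=Brass)·f_Brass = 0.19 × 0.000528482 = 0.000100412
Normaliser: 0.00294107 + 0.000100412 = 0.00304149
So the posterior for Coin type Gold is 0.00294107 / 0.00304149 ≈ 0.967.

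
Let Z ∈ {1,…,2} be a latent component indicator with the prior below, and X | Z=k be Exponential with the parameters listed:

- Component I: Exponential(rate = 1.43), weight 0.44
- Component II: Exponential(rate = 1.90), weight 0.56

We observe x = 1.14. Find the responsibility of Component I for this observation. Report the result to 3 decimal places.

By Bayes' theorem, P(k | x) = π_k f_k(x) / Σ_j π_j f_j(x).
Exponential densities:
  f_I = 0.280123
  f_II = 0.217807
Multiply by the mixture weights:
  π_I·f_I = 0.44 × 0.280123 = 0.123254
  π_II·f_II = 0.56 × 0.217807 = 0.121972
Normaliser: 0.123254 + 0.121972 = 0.245226
So the posterior for Component I is 0.123254 / 0.245226 ≈ 0.503.

0.503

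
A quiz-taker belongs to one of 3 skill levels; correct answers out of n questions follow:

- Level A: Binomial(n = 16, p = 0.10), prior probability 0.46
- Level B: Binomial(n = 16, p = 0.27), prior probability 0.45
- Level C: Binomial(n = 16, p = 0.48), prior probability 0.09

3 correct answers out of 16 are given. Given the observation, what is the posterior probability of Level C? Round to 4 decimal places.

Apply Bayes' rule: the posterior for each component is proportional to its prior times its likelihood at x.
Evaluate each component's likelihood at the observed value:
  f_A = C(16,3)·0.10^3·0.90^13 = 560·0.001·0.254187 = 0.142344
  f_B = C(16,3)·0.27^3·0.73^13 = 560·0.019683·0.0167185 = 0.184279
  f_C = C(16,3)·0.48^3·0.52^13 = 560·0.110592·0.000203256 = 0.012588
Unnormalised posteriors:
  π_A·f_A = 0.46 × 0.142344 = 0.0654785
  π_B·f_B = 0.45 × 0.184279 = 0.0829257
  π_C·f_C = 0.09 × 0.012588 = 0.00113292
Evidence: 0.0654785 + 0.0829257 + 0.00113292 = 0.149537
So the posterior for Level C is 0.00113292 / 0.149537 ≈ 0.0076.

0.0076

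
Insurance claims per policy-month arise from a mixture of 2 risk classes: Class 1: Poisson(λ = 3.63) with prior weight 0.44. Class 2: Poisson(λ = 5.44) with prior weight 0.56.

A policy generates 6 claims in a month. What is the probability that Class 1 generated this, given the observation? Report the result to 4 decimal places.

P(component k | x) = π_k·f_k(x) / marginal(x), where marginal(x) = Σ_j π_j·f_j(x).
Component likelihoods at x = 6 claims:
  L_1 = 0.0842594
  L_2 = 0.156206
Unnormalised posteriors:
  π_1·L_1 = 0.44 × 0.0842594 = 0.0370741
  π_2·L_2 = 0.56 × 0.156206 = 0.0874756
Sum: 0.0370741 + 0.0874756 = 0.12455
So the posterior for Class 1 is 0.0370741 / 0.12455 ≈ 0.2977.

0.2977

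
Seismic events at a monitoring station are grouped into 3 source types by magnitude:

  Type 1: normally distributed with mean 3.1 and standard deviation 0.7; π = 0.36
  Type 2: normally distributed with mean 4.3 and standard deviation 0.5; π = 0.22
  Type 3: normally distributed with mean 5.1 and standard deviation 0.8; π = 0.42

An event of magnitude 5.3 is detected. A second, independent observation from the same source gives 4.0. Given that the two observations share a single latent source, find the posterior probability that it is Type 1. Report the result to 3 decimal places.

0.007

P(component k | x) = π_k·f_k(x) / marginal(x), where marginal(x) = Σ_j π_j·f_j(x).
Since both observations come from the same component, the likelihood for component k is f_k(x₁)·f_k(x₂).
  f_1 = [(1/(0.7·√(2π)))·exp(−(5.3−3.1)²/(2·0.7²)) = 0.569918·exp(-4.93878) = 0.00408253] × [0.249376] = 0.00101808
  f_2 = [(1/(0.5·√(2π)))·exp(−(5.3−4.3)²/(2·0.5²)) = 0.797885·exp(-2.00000) = 0.107982] × [0.666449] = 0.0719645
  f_3 = [(1/(0.8·√(2π)))·exp(−(5.3−5.1)²/(2·0.8²)) = 0.498678·exp(-0.03125) = 0.483335] × [0.193765] = 0.0936536
Multiply by the mixture weights:
  π_1·f_1 = 0.36 × 0.00101808 = 0.00036651
  π_2·f_2 = 0.22 × 0.0719645 = 0.0158322
  π_3·f_3 = 0.42 × 0.0936536 = 0.0393345
Denominator: 0.00036651 + 0.0158322 + 0.0393345 = 0.0555332
Responsibility of Type 1: 0.00036651 / 0.0555332 ≈ 0.007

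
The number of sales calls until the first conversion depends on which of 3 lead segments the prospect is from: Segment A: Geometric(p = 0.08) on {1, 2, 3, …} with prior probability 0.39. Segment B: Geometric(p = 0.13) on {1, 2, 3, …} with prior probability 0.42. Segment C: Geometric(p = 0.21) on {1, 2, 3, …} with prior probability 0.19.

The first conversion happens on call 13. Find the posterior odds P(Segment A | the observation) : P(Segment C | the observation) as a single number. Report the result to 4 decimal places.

4.8653

Only the two components matter; the odds are (π_i f_i(x)) / (π_j f_j(x)).
Component likelihoods at x = 13:
  f_A = 0.08·(1−0.08)^12 = 0.08·0.367666 = 0.0294133
  f_B = 0.13·(1−0.13)^12 = 0.13·0.188032 = 0.0244441
  f_C = 0.21·(1−0.21)^12 = 0.21·0.0590915 = 0.0124092
0.0114712 / 0.00235775 ≈ 4.8653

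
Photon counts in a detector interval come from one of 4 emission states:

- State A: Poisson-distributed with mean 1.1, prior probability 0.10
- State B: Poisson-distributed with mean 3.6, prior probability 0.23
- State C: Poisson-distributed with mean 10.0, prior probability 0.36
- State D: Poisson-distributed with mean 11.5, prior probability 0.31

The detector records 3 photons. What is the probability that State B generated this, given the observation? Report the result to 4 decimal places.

P(component k | x) = π_k·f_k(x) / marginal(x), where marginal(x) = Σ_j π_j·f_j(x).
Component likelihoods at x = 3 photons:
  p_A = 0.0738419
  p_B = 0.212469
  p_C = 0.00756665
  p_D = 0.00256777
Prior × likelihood for each component:
  π_A·p_A = 0.10 × 0.0738419 = 0.00738419
  π_B·p_B = 0.23 × 0.212469 = 0.0488679
  π_C·p_C = 0.36 × 0.00756665 = 0.002724
  π_D·p_D = 0.31 × 0.00256777 = 0.000796008
Sum: 0.00738419 + 0.0488679 + 0.002724 + 0.000796008 = 0.0597721
P(State B | data) ≈ 0.8176

0.8176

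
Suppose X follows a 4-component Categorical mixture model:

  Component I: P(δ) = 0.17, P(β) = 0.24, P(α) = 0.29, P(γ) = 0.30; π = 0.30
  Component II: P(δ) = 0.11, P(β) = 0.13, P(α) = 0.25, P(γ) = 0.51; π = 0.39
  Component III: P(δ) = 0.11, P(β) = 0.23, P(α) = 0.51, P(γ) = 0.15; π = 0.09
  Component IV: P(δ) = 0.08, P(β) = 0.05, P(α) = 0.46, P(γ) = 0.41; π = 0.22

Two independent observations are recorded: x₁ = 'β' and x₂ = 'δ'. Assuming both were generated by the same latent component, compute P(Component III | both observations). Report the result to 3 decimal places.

0.109

By Bayes' theorem, P(k | x) = π_k f_k(x) / Σ_j π_j f_j(x).
Since both observations come from the same component, the likelihood for component k is f_k(x₁)·f_k(x₂).
  f_I = [P(β | comp) = 0.24] × [0.17] = 0.0408
  f_II = [P(β | comp) = 0.13] × [0.11] = 0.0143
  f_III = [P(β | comp) = 0.23] × [0.11] = 0.0253
  f_IV = [P(β | comp) = 0.05] × [0.08] = 0.004
Unnormalised posteriors:
  π_I·f_I = 0.30 × 0.0408 = 0.01224
  π_II·f_II = 0.39 × 0.0143 = 0.005577
  π_III·f_III = 0.09 × 0.0253 = 0.002277
  π_IV·f_IV = 0.22 × 0.004 = 0.00088
Evidence: 0.01224 + 0.005577 + 0.002277 + 0.00088 = 0.020974
So the posterior for Component III is 0.002277 / 0.020974 ≈ 0.109.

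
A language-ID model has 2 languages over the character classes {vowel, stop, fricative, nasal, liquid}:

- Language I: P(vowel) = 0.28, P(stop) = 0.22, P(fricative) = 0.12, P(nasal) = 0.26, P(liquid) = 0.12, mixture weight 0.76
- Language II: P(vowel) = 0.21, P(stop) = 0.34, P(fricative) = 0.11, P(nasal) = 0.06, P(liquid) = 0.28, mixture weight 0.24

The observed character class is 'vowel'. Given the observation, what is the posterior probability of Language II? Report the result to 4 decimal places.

0.1915

By Bayes' theorem, P(k | x) = π_k f_k(x) / Σ_j π_j f_j(x).
Component likelihoods at x = 'vowel':
  p_I = 0.28
  p_II = 0.21
Weight by the priors:
  π_I·p_I = 0.76 × 0.28 = 0.2128
  π_II·p_II = 0.24 × 0.21 = 0.0504
Sum: 0.2128 + 0.0504 = 0.2632
Responsibility of Language II: 0.0504 / 0.2632 ≈ 0.1915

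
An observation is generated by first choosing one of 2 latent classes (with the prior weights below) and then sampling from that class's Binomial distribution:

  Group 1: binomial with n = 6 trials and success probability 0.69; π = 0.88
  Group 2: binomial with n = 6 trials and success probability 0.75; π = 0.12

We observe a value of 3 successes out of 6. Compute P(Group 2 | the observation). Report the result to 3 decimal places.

0.084

Apply Bayes' rule: the posterior for each component is proportional to its prior times its likelihood at x.
Binomial probabilities:
  f_1 = C(6,3)·0.69^3·0.31^3 = 20·0.328509·0.029791 = 0.195732
  f_2 = C(6,3)·0.75^3·0.25^3 = 20·0.421875·0.015625 = 0.131836
Multiply by the mixture weights:
  π_1·f_1 = 0.88 × 0.195732 = 0.172244
  π_2·f_2 = 0.12 × 0.131836 = 0.0158203
Denominator: 0.172244 + 0.0158203 = 0.188065
P(Group 2 | the observation) = 0.0158203 / 0.188065 ≈ 0.084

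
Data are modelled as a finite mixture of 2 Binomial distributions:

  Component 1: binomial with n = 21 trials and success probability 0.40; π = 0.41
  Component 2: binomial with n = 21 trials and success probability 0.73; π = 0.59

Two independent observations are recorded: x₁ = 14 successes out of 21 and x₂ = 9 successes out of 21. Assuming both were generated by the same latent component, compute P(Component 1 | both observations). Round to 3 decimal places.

0.725

Apply Bayes' rule: the posterior for each component is proportional to its prior times its likelihood at x.
Since both observations come from the same component, the likelihood for component k is f_k(x₁)·f_k(x₂).
  p_1 = [0.00873783] × [0.167725] = 0.00146556
  p_2 = [0.148447] × [0.00259726] = 0.000385555
Unnormalised posteriors:
  P(Z=1)·p_1 = 0.41 × 0.00146556 = 0.000600878
  P(Z=2)·p_2 = 0.59 × 0.000385555 = 0.000227477
Normaliser: 0.000600878 + 0.000227477 = 0.000828355
So the posterior for Component 1 is 0.000600878 / 0.000828355 ≈ 0.725.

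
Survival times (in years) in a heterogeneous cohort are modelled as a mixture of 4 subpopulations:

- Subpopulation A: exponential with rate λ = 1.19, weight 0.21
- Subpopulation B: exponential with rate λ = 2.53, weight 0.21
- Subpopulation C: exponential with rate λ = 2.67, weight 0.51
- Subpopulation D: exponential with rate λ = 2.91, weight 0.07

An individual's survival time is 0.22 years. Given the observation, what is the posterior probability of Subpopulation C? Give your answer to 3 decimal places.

Apply Bayes' rule: the posterior for each component is proportional to its prior times its likelihood at x.
Evaluate each component's likelihood at the observed value:
  f_A = 1.19·e^(−1.19·0.22) = 1.19·e^(−0.2618) = 0.915901
  f_B = 2.53·e^(−2.53·0.22) = 2.53·e^(−0.5566) = 1.45008
  f_C = 2.67·e^(−2.67·0.22) = 2.67·e^(−0.5874) = 1.48391
  f_D = 2.91·e^(−2.91·0.22) = 2.91·e^(−0.6402) = 1.53411
Weight by the priors:
  P(Z=A)·f_A = 0.21 × 0.915901 = 0.192339
  P(Z=B)·f_B = 0.21 × 1.45008 = 0.304517
  P(Z=C)·f_C = 0.51 × 1.48391 = 0.756793
  P(Z=D)·f_D = 0.07 × 1.53411 = 0.107388
Sum: 0.192339 + 0.304517 + 0.756793 + 0.107388 = 1.36104
So the posterior for Subpopulation C is 0.756793 / 1.36104 ≈ 0.556.

0.556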